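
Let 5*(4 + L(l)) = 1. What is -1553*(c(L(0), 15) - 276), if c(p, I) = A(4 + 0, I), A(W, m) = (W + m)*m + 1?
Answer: -15530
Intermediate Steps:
L(l) = -19/5 (L(l) = -4 + (1/5)*1 = -4 + 1/5 = -19/5)
A(W, m) = 1 + m*(W + m) (A(W, m) = m*(W + m) + 1 = 1 + m*(W + m))
c(p, I) = 1 + I**2 + 4*I (c(p, I) = 1 + I**2 + (4 + 0)*I = 1 + I**2 + 4*I)
-1553*(c(L(0), 15) - 276) = -1553*((1 + 15**2 + 4*15) - 276) = -1553*((1 + 225 + 60) - 276) = -1553*(286 - 276) = -1553*10 = -15530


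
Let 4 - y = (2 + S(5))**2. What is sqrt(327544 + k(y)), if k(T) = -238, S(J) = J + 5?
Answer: sqrt(327306) ≈ 572.11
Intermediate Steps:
S(J) = 5 + J
y = -140 (y = 4 - (2 + (5 + 5))**2 = 4 - (2 + 10)**2 = 4 - 1*12**2 = 4 - 1*144 = 4 - 144 = -140)
sqrt(327544 + k(y)) = sqrt(327544 - 238) = sqrt(327306)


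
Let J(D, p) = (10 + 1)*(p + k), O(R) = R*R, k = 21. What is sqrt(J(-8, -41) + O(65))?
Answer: 3*sqrt(445) ≈ 63.285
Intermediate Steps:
O(R) = R**2
J(D, p) = 231 + 11*p (J(D, p) = (10 + 1)*(p + 21) = 11*(21 + p) = 231 + 11*p)
sqrt(J(-8, -41) + O(65)) = sqrt((231 + 11*(-41)) + 65**2) = sqrt((231 - 451) + 4225) = sqrt(-220 + 4225) = sqrt(4005) = 3*sqrt(445)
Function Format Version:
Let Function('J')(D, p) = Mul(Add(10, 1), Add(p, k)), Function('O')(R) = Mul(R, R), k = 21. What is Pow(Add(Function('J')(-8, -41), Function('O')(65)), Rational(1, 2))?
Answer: Mul(3, Pow(445, Rational(1, 2))) ≈ 63.285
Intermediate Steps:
Function('O')(R) = Pow(R, 2)
Function('J')(D, p) = Add(231, Mul(11, p)) (Function('J')(D, p) = Mul(Add(10, 1), Add(p, 21)) = Mul(11, Add(21, p)) = Add(231, Mul(11, p)))
Pow(Add(Function('J')(-8, -41), Function('O')(65)), Rational(1, 2)) = Pow(Add(Add(231, Mul(11, -41)), Pow(65, 2)), Rational(1, 2)) = Pow(Add(Add(231, -451), 4225), Rational(1, 2)) = Pow(Add(-220, 4225), Rational(1, 2)) = Pow(4005, Rational(1, 2)) = Mul(3, Pow(445, Rational(1, 2)))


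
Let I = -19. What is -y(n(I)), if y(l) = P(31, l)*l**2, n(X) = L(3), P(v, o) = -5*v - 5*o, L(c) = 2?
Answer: 660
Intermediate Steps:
P(v, o) = -5*o - 5*v
n(X) = 2
y(l) = l**2*(-155 - 5*l) (y(l) = (-5*l - 5*31)*l**2 = (-5*l - 155)*l**2 = (-155 - 5*l)*l**2 = l**2*(-155 - 5*l))
-y(n(I)) = -5*2**2*(-31 - 1*2) = -5*4*(-31 - 2) = -5*4*(-33) = -1*(-660) = 660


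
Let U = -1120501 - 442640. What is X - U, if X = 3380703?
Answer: 4943844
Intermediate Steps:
U = -1563141
X - U = 3380703 - 1*(-1563141) = 3380703 + 1563141 = 4943844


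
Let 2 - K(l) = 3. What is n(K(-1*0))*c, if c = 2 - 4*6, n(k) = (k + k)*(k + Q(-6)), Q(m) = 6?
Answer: 220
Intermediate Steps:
K(l) = -1 (K(l) = 2 - 1*3 = 2 - 3 = -1)
n(k) = 2*k*(6 + k) (n(k) = (k + k)*(k + 6) = (2*k)*(6 + k) = 2*k*(6 + k))
c = -22 (c = 2 - 24 = -22)
n(K(-1*0))*c = (2*(-1)*(6 - 1))*(-22) = (2*(-1)*5)*(-22) = -10*(-22) = 220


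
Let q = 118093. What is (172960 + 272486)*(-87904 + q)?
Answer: 13447569294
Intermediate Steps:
(172960 + 272486)*(-87904 + q) = (172960 + 272486)*(-87904 + 118093) = 445446*30189 = 13447569294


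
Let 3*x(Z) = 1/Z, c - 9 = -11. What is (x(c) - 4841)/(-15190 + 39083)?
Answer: -29047/143358 ≈ -0.20262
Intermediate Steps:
c = -2 (c = 9 - 11 = -2)
x(Z) = 1/(3*Z)
(x(c) - 4841)/(-15190 + 39083) = ((1/3)/(-2) - 4841)/(-15190 + 39083) = ((1/3)*(-1/2) - 4841)/23893 = (-1/6 - 4841)*(1/23893) = -29047/6*1/23893 = -29047/143358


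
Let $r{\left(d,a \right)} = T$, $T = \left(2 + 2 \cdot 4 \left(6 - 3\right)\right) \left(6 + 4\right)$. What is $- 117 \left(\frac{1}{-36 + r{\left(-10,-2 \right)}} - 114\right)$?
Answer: $\frac{2987595}{224} \approx 13337.0$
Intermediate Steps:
$T = 260$ ($T = \left(2 + 8 \cdot 3\right) 10 = \left(2 + 24\right) 10 = 26 \cdot 10 = 260$)
$r{\left(d,a \right)} = 260$
$- 117 \left(\frac{1}{-36 + r{\left(-10,-2 \right)}} - 114\right) = - 117 \left(\frac{1}{-36 + 260} - 114\right) = - 117 \left(\frac{1}{224} - 114\right) = \left(-117\right) \left(- \frac{25535}{224}\right) = \frac{2987595}{224}$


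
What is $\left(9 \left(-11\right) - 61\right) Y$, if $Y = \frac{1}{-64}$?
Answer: $\frac{5}{2} \approx 2.5$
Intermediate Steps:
$Y = - \frac{1}{64} \approx -0.015625$
$\left(9 \left(-11\right) - 61\right) Y = \left(9 \left(-11\right) - 61\right) \left(- \frac{1}{64}\right) = \left(-99 - 61\right) \left(- \frac{1}{64}\right) = \left(-160\right) \left(- \frac{1}{64}\right) = \frac{5}{2}$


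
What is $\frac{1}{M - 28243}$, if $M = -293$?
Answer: $- \frac{1}{28536} \approx -3.5043 \cdot 10^{-5}$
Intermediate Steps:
$\frac{1}{M - 28243} = \frac{1}{-293 - 28243} = \frac{1}{-28536} = - \frac{1}{28536}$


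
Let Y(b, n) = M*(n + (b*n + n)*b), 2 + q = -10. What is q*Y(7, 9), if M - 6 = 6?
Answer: -73872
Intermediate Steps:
q = -12 (q = -2 - 10 = -12)
M = 12 (M = 6 + 6 = 12)
Y(b, n) = 12*n + 12*b*(n + b*n) (Y(b, n) = 12*(n + (b*n + n)*b) = 12*(n + (n + b*n)*b) = 12*(n + b*(n + b*n)) = 12*n + 12*b*(n + b*n))
q*Y(7, 9) = -144*9*(1 + 7 + 7**2) = -144*9*(1 + 7 + 49) = -144*9*57 = -12*6156 = -73872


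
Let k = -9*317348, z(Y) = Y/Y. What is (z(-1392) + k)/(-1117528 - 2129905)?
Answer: 2856131/3247433 ≈ 0.87950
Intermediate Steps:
z(Y) = 1
k = -2856132
(z(-1392) + k)/(-1117528 - 2129905) = (1 - 2856132)/(-1117528 - 2129905) = -2856131/(-3247433) = -2856131*(-1/3247433) = 2856131/3247433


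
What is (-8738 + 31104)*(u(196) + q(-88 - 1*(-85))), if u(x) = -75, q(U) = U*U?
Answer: -1476156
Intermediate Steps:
q(U) = U**2
(-8738 + 31104)*(u(196) + q(-88 - 1*(-85))) = (-8738 + 31104)*(-75 + (-88 - 1*(-85))**2) = 22366*(-75 + (-88 + 85)**2) = 22366*(-75 + (-3)**2) = 22366*(-75 + 9) = 22366*(-66) = -1476156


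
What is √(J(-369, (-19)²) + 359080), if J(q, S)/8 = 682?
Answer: 6*√10126 ≈ 603.77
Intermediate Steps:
J(q, S) = 5456 (J(q, S) = 8*682 = 5456)
√(J(-369, (-19)²) + 359080) = √(5456 + 359080) = √364536 = 6*√10126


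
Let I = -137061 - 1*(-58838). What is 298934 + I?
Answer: 220711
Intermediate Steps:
I = -78223 (I = -137061 + 58838 = -78223)
298934 + I = 298934 - 78223 = 220711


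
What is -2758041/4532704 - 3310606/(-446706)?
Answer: 48160711873/7079671584 ≈ 6.8027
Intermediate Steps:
-2758041/4532704 - 3310606/(-446706) = -2758041*1/4532704 - 3310606*(-1/446706) = -250731/412064 + 127331/17181 = 48160711873/7079671584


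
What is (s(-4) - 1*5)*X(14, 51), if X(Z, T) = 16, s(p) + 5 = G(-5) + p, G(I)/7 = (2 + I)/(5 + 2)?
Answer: -272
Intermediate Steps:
G(I) = 2 + I (G(I) = 7*((2 + I)/(5 + 2)) = 7*((2 + I)/7) = 7*((2 + I)*(⅐)) = 7*(2/7 + I/7) = 2 + I)
s(p) = -8 + p (s(p) = -5 + ((2 - 5) + p) = -5 + (-3 + p) = -8 + p)
(s(-4) - 1*5)*X(14, 51) = ((-8 - 4) - 1*5)*16 = (-12 - 5)*16 = -17*16 = -272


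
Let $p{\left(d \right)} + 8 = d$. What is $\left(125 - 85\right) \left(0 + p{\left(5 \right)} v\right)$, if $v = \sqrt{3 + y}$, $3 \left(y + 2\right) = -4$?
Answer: $- 40 i \sqrt{3} \approx - 69.282 i$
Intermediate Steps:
$y = - \frac{10}{3}$ ($y = -2 + \frac{1}{3} \left(-4\right) = -2 - \frac{4}{3} = - \frac{10}{3} \approx -3.3333$)
$p{\left(d \right)} = -8 + d$
$v = \frac{i \sqrt{3}}{3}$ ($v = \sqrt{3 - \frac{10}{3}} = \sqrt{- \frac{1}{3}} = \frac{i \sqrt{3}}{3} \approx 0.57735 i$)
$\left(125 - 85\right) \left(0 + p{\left(5 \right)} v\right) = \left(125 - 85\right) \left(0 + \left(-8 + 5\right) \frac{i \sqrt{3}}{3}\right) = 40 \left(0 - 3 \frac{i \sqrt{3}}{3}\right) = 40 \left(0 - i \sqrt{3}\right) = 40 \left(- i \sqrt{3}\right) = - 40 i \sqrt{3}$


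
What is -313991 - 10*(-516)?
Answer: -308831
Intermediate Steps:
-313991 - 10*(-516) = -313991 - 1*(-5160) = -313991 + 5160 = -308831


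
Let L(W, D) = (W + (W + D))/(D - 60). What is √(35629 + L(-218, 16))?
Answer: 2*√1078066/11 ≈ 188.78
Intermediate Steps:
L(W, D) = (D + 2*W)/(-60 + D) (L(W, D) = (W + (D + W))/(-60 + D) = (D + 2*W)/(-60 + D))
√(35629 + L(-218, 16)) = √(35629 + (16 + 2*(-218))/(-60 + 16)) = √(35629 + (16 - 436)/(-44)) = √(35629 - 1/44*(-420)) = √(35629 + 105/11) = √(392024/11) = 2*√1078066/11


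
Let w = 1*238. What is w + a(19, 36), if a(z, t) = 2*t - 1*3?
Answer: 307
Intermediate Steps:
a(z, t) = -3 + 2*t (a(z, t) = 2*t - 3 = -3 + 2*t)
w = 238
w + a(19, 36) = 238 + (-3 + 2*36) = 238 + (-3 + 72) = 238 + 69 = 307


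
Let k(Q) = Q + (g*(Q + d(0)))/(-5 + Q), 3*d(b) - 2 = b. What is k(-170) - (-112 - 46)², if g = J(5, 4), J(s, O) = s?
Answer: -2638562/105 ≈ -25129.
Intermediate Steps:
d(b) = ⅔ + b/3
g = 5
k(Q) = Q + (10/3 + 5*Q)/(-5 + Q) (k(Q) = Q + (5*(Q + (⅔ + (⅓)*0)))/(-5 + Q) = Q + (5*(Q + (⅔ + 0)))/(-5 + Q) = Q + (5*(Q + ⅔))/(-5 + Q) = Q + (5*(⅔ + Q))/(-5 + Q) = Q + (10/3 + 5*Q)/(-5 + Q))
k(-170) - (-112 - 46)² = (10/3 + (-170)²)/(-5 - 170) - (-112 - 46)² = (10/3 + 28900)/(-175) - 1*(-158)² = -1/175*86710/3 - 1*24964 = -17342/105 - 24964 = -2638562/105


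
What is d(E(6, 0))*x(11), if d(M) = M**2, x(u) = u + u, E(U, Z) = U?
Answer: 792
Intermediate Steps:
x(u) = 2*u
d(E(6, 0))*x(11) = 6**2*(2*11) = 36*22 = 792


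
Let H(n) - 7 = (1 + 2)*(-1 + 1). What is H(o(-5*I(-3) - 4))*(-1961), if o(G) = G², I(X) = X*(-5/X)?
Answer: -13727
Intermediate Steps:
I(X) = -5
H(n) = 7 (H(n) = 7 + (1 + 2)*(-1 + 1) = 7 + 3*0 = 7 + 0 = 7)
H(o(-5*I(-3) - 4))*(-1961) = 7*(-1961) = -13727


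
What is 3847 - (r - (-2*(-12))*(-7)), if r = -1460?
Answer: 5139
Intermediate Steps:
3847 - (r - (-2*(-12))*(-7)) = 3847 - (-1460 - (-2*(-12))*(-7)) = 3847 - (-1460 - 24*(-7)) = 3847 - (-1460 - 1*(-168)) = 3847 - (-1460 + 168) = 3847 - 1*(-1292) = 3847 + 1292 = 5139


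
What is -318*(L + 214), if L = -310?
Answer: 30528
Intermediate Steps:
-318*(L + 214) = -318*(-310 + 214) = -318*(-96) = 30528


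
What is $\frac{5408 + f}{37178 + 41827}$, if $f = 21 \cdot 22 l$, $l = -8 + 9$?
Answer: $\frac{1174}{15801} \approx 0.074299$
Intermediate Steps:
$l = 1$
$f = 462$ ($f = 21 \cdot 22 \cdot 1 = 462 \cdot 1 = 462$)
$\frac{5408 + f}{37178 + 41827} = \frac{5408 + 462}{37178 + 41827} = \frac{5870}{79005} = 5870 \cdot \frac{1}{79005} = \frac{1174}{15801}$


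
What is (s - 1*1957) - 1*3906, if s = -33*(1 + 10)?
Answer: -6226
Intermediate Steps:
s = -363 (s = -33*11 = -363)
(s - 1*1957) - 1*3906 = (-363 - 1*1957) - 1*3906 = (-363 - 1957) - 3906 = -2320 - 3906 = -6226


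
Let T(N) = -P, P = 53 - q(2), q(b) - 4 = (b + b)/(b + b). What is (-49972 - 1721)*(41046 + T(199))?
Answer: -2119309614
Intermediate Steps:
q(b) = 5 (q(b) = 4 + (b + b)/(b + b) = 4 + (2*b)/((2*b)) = 4 + (2*b)*(1/(2*b)) = 4 + 1 = 5)
P = 48 (P = 53 - 1*5 = 53 - 5 = 48)
T(N) = -48 (T(N) = -1*48 = -48)
(-49972 - 1721)*(41046 + T(199)) = (-49972 - 1721)*(41046 - 48) = -51693*40998 = -2119309614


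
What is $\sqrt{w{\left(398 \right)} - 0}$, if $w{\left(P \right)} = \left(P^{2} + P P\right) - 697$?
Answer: $\sqrt{316111} \approx 562.24$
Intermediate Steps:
$w{\left(P \right)} = -697 + 2 P^{2}$ ($w{\left(P \right)} = \left(P^{2} + P^{2}\right) - 697 = 2 P^{2} - 697 = -697 + 2 P^{2}$)
$\sqrt{w{\left(398 \right)} - 0} = \sqrt{\left(-697 + 2 \cdot 398^{2}\right) - 0} = \sqrt{\left(-697 + 2 \cdot 158404\right) + 0} = \sqrt{\left(-697 + 316808\right) + 0} = \sqrt{316111 + 0} = \sqrt{316111}$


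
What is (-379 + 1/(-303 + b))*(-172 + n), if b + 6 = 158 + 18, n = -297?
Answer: 3377336/19 ≈ 1.7775e+5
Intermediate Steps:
b = 170 (b = -6 + (158 + 18) = -6 + 176 = 170)
(-379 + 1/(-303 + b))*(-172 + n) = (-379 + 1/(-303 + 170))*(-172 - 297) = (-379 + 1/(-133))*(-469) = (-379 - 1/133)*(-469) = -50408/133*(-469) = 3377336/19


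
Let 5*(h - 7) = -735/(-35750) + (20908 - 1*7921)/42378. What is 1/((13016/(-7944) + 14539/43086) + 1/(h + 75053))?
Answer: -11262300735527205549/14652417304203455285 ≈ -0.76863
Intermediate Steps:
h = 892015093/126251125 (h = 7 + (-735/(-35750) + (20908 - 1*7921)/42378)/5 = 7 + (-735*(-1/35750) + (20908 - 7921)*(1/42378))/5 = 7 + (147/7150 + 12987*(1/42378))/5 = 7 + (147/7150 + 4329/14126)/5 = 7 + (1/5)*(8257218/25250225) = 7 + 8257218/126251125 = 892015093/126251125 ≈ 7.0654)
1/((13016/(-7944) + 14539/43086) + 1/(h + 75053)) = 1/((13016/(-7944) + 14539/43086) + 1/(892015093/126251125 + 75053)) = 1/((13016*(-1/7944) + 14539*(1/43086)) + 1/(9476417699718/126251125)) = 1/((-1627/993 + 14539/43086) + 126251125/9476417699718) = 1/(-6184855/4753822 + 126251125/9476417699718) = 1/(-14652417304203455285/11262300735527205549) = -11262300735527205549/14652417304203455285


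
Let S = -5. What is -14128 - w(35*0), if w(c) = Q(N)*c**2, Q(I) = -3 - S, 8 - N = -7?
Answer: -14128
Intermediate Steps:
N = 15 (N = 8 - 1*(-7) = 8 + 7 = 15)
Q(I) = 2 (Q(I) = -3 - 1*(-5) = -3 + 5 = 2)
w(c) = 2*c**2
-14128 - w(35*0) = -14128 - 2*(35*0)**2 = -14128 - 2*0**2 = -14128 - 2*0 = -14128 - 1*0 = -14128 + 0 = -14128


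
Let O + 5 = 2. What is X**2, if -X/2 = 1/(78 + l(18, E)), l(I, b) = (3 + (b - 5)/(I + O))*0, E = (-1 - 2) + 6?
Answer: 1/1521 ≈ 0.00065746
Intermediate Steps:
O = -3 (O = -5 + 2 = -3)
E = 3 (E = -3 + 6 = 3)
l(I, b) = 0 (l(I, b) = (3 + (b - 5)/(I - 3))*0 = (3 + (-5 + b)/(-3 + I))*0 = 0)
X = -1/39 (X = -2/(78 + 0) = -2/78 = -2*1/78 = -1/39 ≈ -0.025641)
X**2 = (-1/39)**2 = 1/1521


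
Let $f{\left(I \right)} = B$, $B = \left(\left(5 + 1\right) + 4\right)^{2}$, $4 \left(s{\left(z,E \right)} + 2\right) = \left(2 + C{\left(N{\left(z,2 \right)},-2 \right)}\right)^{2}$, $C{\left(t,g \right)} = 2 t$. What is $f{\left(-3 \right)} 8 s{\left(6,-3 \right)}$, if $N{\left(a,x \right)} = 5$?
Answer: $27200$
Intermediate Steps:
$s{\left(z,E \right)} = 34$ ($s{\left(z,E \right)} = -2 + \frac{\left(2 + 2 \cdot 5\right)^{2}}{4} = -2 + \frac{\left(2 + 10\right)^{2}}{4} = -2 + \frac{12^{2}}{4} = -2 + \frac{1}{4} \cdot 144 = -2 + 36 = 34$)
$B = 100$ ($B = \left(6 + 4\right)^{2} = 10^{2} = 100$)
$f{\left(I \right)} = 100$
$f{\left(-3 \right)} 8 s{\left(6,-3 \right)} = 100 \cdot 8 \cdot 34 = 800 \cdot 34 = 27200$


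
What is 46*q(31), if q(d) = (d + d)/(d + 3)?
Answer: 1426/17 ≈ 83.882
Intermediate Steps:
q(d) = 2*d/(3 + d) (q(d) = (2*d)/(3 + d) = 2*d/(3 + d))
46*q(31) = 46*(2*31/(3 + 31)) = 46*(2*31/34) = 46*(2*31*(1/34)) = 46*(31/17) = 1426/17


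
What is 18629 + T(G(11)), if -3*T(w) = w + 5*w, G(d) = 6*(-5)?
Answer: 18689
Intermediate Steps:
G(d) = -30
T(w) = -2*w (T(w) = -(w + 5*w)/3 = -2*w)
18629 + T(G(11)) = 18629 - 2*(-30) = 18629 + 60 = 18689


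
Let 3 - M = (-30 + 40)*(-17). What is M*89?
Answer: 15397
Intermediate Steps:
M = 173 (M = 3 - (-30 + 40)*(-17) = 3 - 10*(-17) = 3 - 1*(-170) = 3 + 170 = 173)
M*89 = 173*89 = 15397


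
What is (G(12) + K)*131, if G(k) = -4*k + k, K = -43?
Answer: -10349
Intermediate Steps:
G(k) = -3*k
(G(12) + K)*131 = (-3*12 - 43)*131 = (-36 - 43)*131 = -79*131 = -10349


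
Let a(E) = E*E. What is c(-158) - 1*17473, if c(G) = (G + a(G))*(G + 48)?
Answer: -2746133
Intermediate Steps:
a(E) = E**2
c(G) = (48 + G)*(G + G**2) (c(G) = (G + G**2)*(G + 48) = (G + G**2)*(48 + G) = (48 + G)*(G + G**2))
c(-158) - 1*17473 = -158*(48 + (-158)**2 + 49*(-158)) - 1*17473 = -158*(48 + 24964 - 7742) - 17473 = -158*17270 - 17473 = -2728660 - 17473 = -2746133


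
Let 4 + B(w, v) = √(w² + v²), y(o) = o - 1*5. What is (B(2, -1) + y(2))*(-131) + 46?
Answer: 963 - 131*√5 ≈ 670.08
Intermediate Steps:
y(o) = -5 + o (y(o) = o - 5 = -5 + o)
B(w, v) = -4 + √(v² + w²) (B(w, v) = -4 + √(w² + v²) = -4 + √(v² + w²))
(B(2, -1) + y(2))*(-131) + 46 = ((-4 + √((-1)² + 2²)) + (-5 + 2))*(-131) + 46 = ((-4 + √(1 + 4)) - 3)*(-131) + 46 = ((-4 + √5) - 3)*(-131) + 46 = (-7 + √5)*(-131) + 46 = (917 - 131*√5) + 46 = 963 - 131*√5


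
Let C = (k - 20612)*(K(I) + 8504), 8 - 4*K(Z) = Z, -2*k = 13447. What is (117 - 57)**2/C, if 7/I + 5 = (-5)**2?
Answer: -576000/37202139383 ≈ -1.5483e-5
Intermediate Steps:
k = -13447/2 (k = -1/2*13447 = -13447/2 ≈ -6723.5)
I = 7/20 (I = 7/(-5 + (-5)**2) = 7/(-5 + 25) = 7/20 ≈ 0.35000)
K(Z) = 2 - Z/4
C = -37202139383/160 (C = (-13447/2 - 20612)*((2 - 1/4*7/20) + 8504) = -54671*((2 - 7/80) + 8504)/2 = -54671*(153/80 + 8504)/2 = -54671/2*680473/80 = -37202139383/160 ≈ -2.3251e+8)
(117 - 57)**2/C = (117 - 57)**2/(-37202139383/160) = 60**2*(-160/37202139383) = 3600*(-160/37202139383) = -576000/37202139383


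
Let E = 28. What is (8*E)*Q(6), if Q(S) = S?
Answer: 1344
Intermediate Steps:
(8*E)*Q(6) = (8*28)*6 = 224*6 = 1344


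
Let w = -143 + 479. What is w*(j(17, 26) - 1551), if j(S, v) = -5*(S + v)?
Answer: -593376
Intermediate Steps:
j(S, v) = -5*S - 5*v
w = 336
w*(j(17, 26) - 1551) = 336*((-5*17 - 5*26) - 1551) = 336*((-85 - 130) - 1551) = 336*(-215 - 1551) = 336*(-1766) = -593376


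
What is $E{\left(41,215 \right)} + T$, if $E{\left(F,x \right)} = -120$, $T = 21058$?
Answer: $20938$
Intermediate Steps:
$E{\left(41,215 \right)} + T = -120 + 21058 = 20938$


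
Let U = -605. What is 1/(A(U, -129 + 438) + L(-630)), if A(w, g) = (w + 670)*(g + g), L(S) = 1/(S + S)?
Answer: 1260/50614199 ≈ 2.4894e-5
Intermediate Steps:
L(S) = 1/(2*S)
A(w, g) = 2*g*(670 + w) (A(w, g) = (670 + w)*(2*g) = 2*g*(670 + w))
1/(A(U, -129 + 438) + L(-630)) = 1/(2*(-129 + 438)*(670 - 605) + (½)/(-630)) = 1/(2*309*65 + (½)*(-1/630)) = 1/(40170 - 1/1260) = 1/(50614199/1260) = 1260/50614199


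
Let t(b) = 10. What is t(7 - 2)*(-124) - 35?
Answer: -1275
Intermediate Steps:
t(7 - 2)*(-124) - 35 = 10*(-124) - 35 = -1240 - 35 = -1275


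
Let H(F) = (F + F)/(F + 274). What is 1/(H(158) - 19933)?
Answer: -108/2152685 ≈ -5.0170e-5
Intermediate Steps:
H(F) = 2*F/(274 + F) (H(F) = (2*F)/(274 + F) = 2*F/(274 + F))
1/(H(158) - 19933) = 1/(2*158/(274 + 158) - 19933) = 1/(2*158/432 - 19933) = 1/(2*158*(1/432) - 19933) = 1/(79/108 - 19933) = 1/(-2152685/108) = -108/2152685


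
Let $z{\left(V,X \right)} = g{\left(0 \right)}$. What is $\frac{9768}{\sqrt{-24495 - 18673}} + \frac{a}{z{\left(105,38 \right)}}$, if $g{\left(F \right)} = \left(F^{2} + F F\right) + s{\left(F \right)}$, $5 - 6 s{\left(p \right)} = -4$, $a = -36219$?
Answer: $-24146 - \frac{1221 i \sqrt{2698}}{1349} \approx -24146.0 - 47.014 i$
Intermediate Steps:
$s{\left(p \right)} = \frac{3}{2}$ ($s{\left(p \right)} = \frac{5}{6} - - \frac{2}{3} = \frac{5}{6} + \frac{2}{3} = \frac{3}{2}$)
$g{\left(F \right)} = \frac{3}{2} + 2 F^{2}$ ($g{\left(F \right)} = \left(F^{2} + F F\right) + \frac{3}{2} = \left(F^{2} + F^{2}\right) + \frac{3}{2} = 2 F^{2} + \frac{3}{2} = \frac{3}{2} + 2 F^{2}$)
$z{\left(V,X \right)} = \frac{3}{2}$ ($z{\left(V,X \right)} = \frac{3}{2} + 2 \cdot 0^{2} = \frac{3}{2} + 2 \cdot 0 = \frac{3}{2} + 0 = \frac{3}{2}$)
$\frac{9768}{\sqrt{-24495 - 18673}} + \frac{a}{z{\left(105,38 \right)}} = \frac{9768}{\sqrt{-24495 - 18673}} - \frac{36219}{\frac{3}{2}} = \frac{9768}{\sqrt{-43168}} - 24146 = \frac{9768}{4 i \sqrt{2698}} - 24146 = 9768 \left(- \frac{i \sqrt{2698}}{10792}\right) - 24146 = - \frac{1221 i \sqrt{2698}}{1349} - 24146 = -24146 - \frac{1221 i \sqrt{2698}}{1349}$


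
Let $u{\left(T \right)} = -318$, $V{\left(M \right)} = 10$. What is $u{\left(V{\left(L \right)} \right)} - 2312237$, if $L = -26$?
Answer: $-2312555$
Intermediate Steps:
$u{\left(V{\left(L \right)} \right)} - 2312237 = -318 - 2312237 = -2312555$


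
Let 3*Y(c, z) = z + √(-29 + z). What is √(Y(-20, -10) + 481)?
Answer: √(4299 + 3*I*√39)/3 ≈ 21.856 + 0.047623*I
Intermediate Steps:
Y(c, z) = z/3 + √(-29 + z)/3 (Y(c, z) = (z + √(-29 + z))/3 = z/3 + √(-29 + z)/3)
√(Y(-20, -10) + 481) = √(((⅓)*(-10) + √(-29 - 10)/3) + 481) = √((-10/3 + √(-39)/3) + 481) = √((-10/3 + (I*√39)/3) + 481) = √((-10/3 + I*√39/3) + 481) = √(1433/3 + I*√39/3)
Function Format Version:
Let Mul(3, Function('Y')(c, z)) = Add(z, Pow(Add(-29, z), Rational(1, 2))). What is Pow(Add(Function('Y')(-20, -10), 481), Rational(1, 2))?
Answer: Mul(Rational(1, 3), Pow(Add(4299, Mul(3, I, Pow(39, Rational(1, 2)))), Rational(1, 2))) ≈ Add(21.856, Mul(0.047623, I))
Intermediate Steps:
Function('Y')(c, z) = Add(Mul(Rational(1, 3), z), Mul(Rational(1, 3), Pow(Add(-29, z), Rational(1, 2)))) (Function('Y')(c, z) = Mul(Rational(1, 3), Add(z, Pow(Add(-29, z), Rational(1, 2)))) = Add(Mul(Rational(1, 3), z), Mul(Rational(1, 3), Pow(Add(-29, z), Rational(1, 2)))))
Pow(Add(Function('Y')(-20, -10), 481), Rational(1, 2)) = Pow(Add(Add(Mul(Rational(1, 3), -10), Mul(Rational(1, 3), Pow(Add(-29, -10), Rational(1, 2)))), 481), Rational(1, 2)) = Pow(Add(Add(Rational(-10, 3), Mul(Rational(1, 3), Pow(-39, Rational(1, 2)))), 481), Rational(1, 2)) = Pow(Add(Add(Rational(-10, 3), Mul(Rational(1, 3), Mul(I, Pow(39, Rational(1, 2))))), 481), Rational(1, 2)) = Pow(Add(Add(Rational(-10, 3), Mul(Rational(1, 3), I, Pow(39, Rational(1, 2)))), 481), Rational(1, 2)) = Pow(Add(Rational(1433, 3), Mul(Rational(1, 3), I, Pow(39, Rational(1, 2)))), Rational(1, 2))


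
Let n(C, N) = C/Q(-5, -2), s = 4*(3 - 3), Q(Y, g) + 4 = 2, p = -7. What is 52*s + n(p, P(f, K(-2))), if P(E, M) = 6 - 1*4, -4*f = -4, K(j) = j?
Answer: 7/2 ≈ 3.5000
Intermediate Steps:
Q(Y, g) = -2 (Q(Y, g) = -4 + 2 = -2)
f = 1 (f = -1/4*(-4) = 1)
P(E, M) = 2 (P(E, M) = 6 - 4 = 2)
s = 0 (s = 4*0 = 0)
n(C, N) = -C/2 (n(C, N) = C/(-2) = C*(-1/2) = -C/2)
52*s + n(p, P(f, K(-2))) = 52*0 - 1/2*(-7) = 0 + 7/2 = 7/2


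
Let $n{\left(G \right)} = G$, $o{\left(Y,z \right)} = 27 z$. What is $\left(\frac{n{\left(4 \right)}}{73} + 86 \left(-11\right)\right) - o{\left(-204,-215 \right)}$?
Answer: $\frac{354711}{73} \approx 4859.1$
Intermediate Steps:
$\left(\frac{n{\left(4 \right)}}{73} + 86 \left(-11\right)\right) - o{\left(-204,-215 \right)} = \left(\frac{4}{73} + 86 \left(-11\right)\right) - 27 \left(-215\right) = \left(4 \cdot \frac{1}{73} - 946\right) - -5805 = \left(\frac{4}{73} - 946\right) + 5805 = - \frac{69054}{73} + 5805 = \frac{354711}{73}$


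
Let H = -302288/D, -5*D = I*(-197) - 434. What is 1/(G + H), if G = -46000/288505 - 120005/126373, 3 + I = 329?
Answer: -29466359679393/721504195066250 ≈ -0.040840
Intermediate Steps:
I = 326 (I = -3 + 329 = 326)
D = 64656/5 (D = -(326*(-197) - 434)/5 = -(-64222 - 434)/5 = -⅕*(-64656) = 64656/5 ≈ 12931.)
H = -94465/4041 (H = -302288/64656/5 = -302288*5/64656 = -94465/4041 ≈ -23.377)
G = -8087040105/7291848473 (G = -46000*1/288505 - 120005*1/126373 = -9200/57701 - 120005/126373 = -8087040105/7291848473 ≈ -1.1091)
1/(G + H) = 1/(-8087040105/7291848473 - 94465/4041) = 1/(-721504195066250/29466359679393) = -29466359679393/721504195066250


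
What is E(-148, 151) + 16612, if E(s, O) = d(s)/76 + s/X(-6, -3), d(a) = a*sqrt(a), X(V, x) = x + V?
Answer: 149656/9 - 74*I*sqrt(37)/19 ≈ 16628.0 - 23.691*I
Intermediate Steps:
X(V, x) = V + x
d(a) = a**(3/2)
E(s, O) = -s/9 + s**(3/2)/76 (E(s, O) = s**(3/2)/76 + s/(-6 - 3) = s**(3/2)*(1/76) + s/(-9) = s**(3/2)/76 + s*(-1/9) = s**(3/2)/76 - s/9 = -s/9 + s**(3/2)/76)
E(-148, 151) + 16612 = (-1/9*(-148) + (-148)**(3/2)/76) + 16612 = (148/9 + (-296*I*sqrt(37))/76) + 16612 = (148/9 - 74*I*sqrt(37)/19) + 16612 = 149656/9 - 74*I*sqrt(37)/19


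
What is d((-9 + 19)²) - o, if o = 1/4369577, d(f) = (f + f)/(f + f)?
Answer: 4369576/4369577 ≈ 1.0000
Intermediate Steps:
d(f) = 1 (d(f) = (2*f)/((2*f)) = (2*f)*(1/(2*f)) = 1)
o = 1/4369577 ≈ 2.2886e-7
d((-9 + 19)²) - o = 1 - 1*1/4369577 = 1 - 1/4369577 = 4369576/4369577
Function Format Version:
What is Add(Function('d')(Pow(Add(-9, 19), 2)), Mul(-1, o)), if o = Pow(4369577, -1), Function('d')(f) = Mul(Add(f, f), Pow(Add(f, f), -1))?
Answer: Rational(4369576, 4369577) ≈ 1.0000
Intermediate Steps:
Function('d')(f) = 1 (Function('d')(f) = Mul(Mul(2, f), Pow(Mul(2, f), -1)) = Mul(Mul(2, f), Mul(Rational(1, 2), Pow(f, -1))) = 1)
o = Rational(1, 4369577) ≈ 2.2886e-7
Add(Function('d')(Pow(Add(-9, 19), 2)), Mul(-1, o)) = Add(1, Mul(-1, Rational(1, 4369577))) = Add(1, Rational(-1, 4369577)) = Rational(4369576, 4369577)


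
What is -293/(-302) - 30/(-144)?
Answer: 4271/3624 ≈ 1.1785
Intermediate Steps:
-293/(-302) - 30/(-144) = -293*(-1/302) - 30*(-1/144) = 293/302 + 5/24 = 4271/3624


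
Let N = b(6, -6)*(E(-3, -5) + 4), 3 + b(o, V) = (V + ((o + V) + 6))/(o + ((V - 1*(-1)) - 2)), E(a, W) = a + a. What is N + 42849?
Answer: 42855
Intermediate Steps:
E(a, W) = 2*a
b(o, V) = -3 + (6 + o + 2*V)/(-1 + V + o) (b(o, V) = -3 + (V + ((o + V) + 6))/(o + ((V - 1*(-1)) - 2)) = -3 + (V + ((V + o) + 6))/(o + ((V + 1) - 2)) = -3 + (V + (6 + V + o))/(o + ((1 + V) - 2)) = -3 + (6 + o + 2*V)/(o + (-1 + V)) = -3 + (6 + o + 2*V)/(-1 + V + o))
N = 6 (N = ((9 - 1*(-6) - 2*6)/(-1 - 6 + 6))*(2*(-3) + 4) = ((9 + 6 - 12)/(-1))*(-6 + 4) = -1*3*(-2) = -3*(-2) = 6)
N + 42849 = 6 + 42849 = 42855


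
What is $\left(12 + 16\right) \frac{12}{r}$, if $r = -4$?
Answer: $-84$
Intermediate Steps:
$\left(12 + 16\right) \frac{12}{r} = \left(12 + 16\right) \frac{12}{-4} = 28 \cdot 12 \left(- \frac{1}{4}\right) = 28 \left(-3\right) = -84$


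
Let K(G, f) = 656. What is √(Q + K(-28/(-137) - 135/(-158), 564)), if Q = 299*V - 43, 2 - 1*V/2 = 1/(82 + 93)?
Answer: √2211839/35 ≈ 42.492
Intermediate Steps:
V = 698/175 (V = 4 - 2/(82 + 93) = 4 - 2/175 = 698/175 ≈ 3.9886)
Q = 201177/175 (Q = 299*(698/175) - 43 = 208702/175 - 43 = 201177/175 ≈ 1149.6)
√(Q + K(-28/(-137) - 135/(-158), 564)) = √(201177/175 + 656) = √(315977/175) = √2211839/35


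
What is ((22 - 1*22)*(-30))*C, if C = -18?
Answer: 0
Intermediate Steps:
((22 - 1*22)*(-30))*C = ((22 - 1*22)*(-30))*(-18) = ((22 - 22)*(-30))*(-18) = (0*(-30))*(-18) = 0*(-18) = 0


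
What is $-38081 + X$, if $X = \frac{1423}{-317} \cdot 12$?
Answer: $- \frac{12088753}{317} \approx -38135.0$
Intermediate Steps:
$X = - \frac{17076}{317}$ ($X = 1423 \left(- \frac{1}{317}\right) 12 = \left(- \frac{1423}{317}\right) 12 = - \frac{17076}{317} \approx -53.867$)
$-38081 + X = -38081 - \frac{17076}{317} = - \frac{12088753}{317}$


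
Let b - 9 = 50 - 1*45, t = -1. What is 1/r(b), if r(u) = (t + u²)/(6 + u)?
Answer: 4/39 ≈ 0.10256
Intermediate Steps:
b = 14 (b = 9 + (50 - 1*45) = 9 + (50 - 45) = 9 + 5 = 14)
r(u) = (-1 + u²)/(6 + u)
1/r(b) = 1/((-1 + 14²)/(6 + 14)) = 1/((-1 + 196)/20) = 1/((1/20)*195) = 1/(39/4) = 4/39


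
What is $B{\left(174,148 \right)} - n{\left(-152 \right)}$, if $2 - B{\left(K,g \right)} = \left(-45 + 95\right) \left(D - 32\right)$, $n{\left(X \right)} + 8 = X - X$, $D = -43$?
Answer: $3760$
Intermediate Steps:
$n{\left(X \right)} = -8$ ($n{\left(X \right)} = -8 + \left(X - X\right) = -8 + 0 = -8$)
$B{\left(K,g \right)} = 3752$ ($B{\left(K,g \right)} = 2 - \left(-45 + 95\right) \left(-43 - 32\right) = 2 - 50 \left(-75\right) = 2 - -3750 = 2 + 3750 = 3752$)
$B{\left(174,148 \right)} - n{\left(-152 \right)} = 3752 - -8 = 3752 + 8 = 3760$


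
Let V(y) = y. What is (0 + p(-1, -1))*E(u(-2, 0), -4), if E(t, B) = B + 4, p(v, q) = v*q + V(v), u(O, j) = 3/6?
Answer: 0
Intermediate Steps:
u(O, j) = 1/2 (u(O, j) = 3*(1/6) = 1/2)
p(v, q) = v + q*v (p(v, q) = v*q + v = q*v + v = v + q*v)
E(t, B) = 4 + B
(0 + p(-1, -1))*E(u(-2, 0), -4) = (0 - (1 - 1))*(4 - 4) = (0 - 1*0)*0 = (0 + 0)*0 = 0*0 = 0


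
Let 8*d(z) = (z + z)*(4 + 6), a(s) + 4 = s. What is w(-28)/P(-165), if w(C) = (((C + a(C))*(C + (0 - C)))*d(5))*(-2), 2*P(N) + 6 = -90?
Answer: 0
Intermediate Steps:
P(N) = -48 (P(N) = -3 + (½)*(-90) = -3 - 45 = -48)
a(s) = -4 + s
d(z) = 5*z/2 (d(z) = ((z + z)*(4 + 6))/8 = ((2*z)*10)/8 = (20*z)/8 = 5*z/2)
w(C) = 0 (w(C) = (((C + (-4 + C))*(C + (0 - C)))*((5/2)*5))*(-2) = (((-4 + 2*C)*(C - C))*(25/2))*(-2) = (((-4 + 2*C)*0)*(25/2))*(-2) = (0*(25/2))*(-2) = 0*(-2) = 0)
w(-28)/P(-165) = 0/(-48) = 0*(-1/48) = 0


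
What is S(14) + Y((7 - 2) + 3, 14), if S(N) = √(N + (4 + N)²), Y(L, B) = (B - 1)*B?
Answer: 182 + 13*√2 ≈ 200.38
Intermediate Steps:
Y(L, B) = B*(-1 + B) (Y(L, B) = (-1 + B)*B = B*(-1 + B))
S(14) + Y((7 - 2) + 3, 14) = √(14 + (4 + 14)²) + 14*(-1 + 14) = √(14 + 18²) + 14*13 = √(14 + 324) + 182 = √338 + 182 = 13*√2 + 182 = 182 + 13*√2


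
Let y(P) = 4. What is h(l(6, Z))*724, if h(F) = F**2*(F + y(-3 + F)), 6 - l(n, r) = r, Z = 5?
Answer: 3620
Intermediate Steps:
l(n, r) = 6 - r
h(F) = F**2*(4 + F) (h(F) = F**2*(F + 4) = F**2*(4 + F))
h(l(6, Z))*724 = ((6 - 1*5)**2*(4 + (6 - 1*5)))*724 = ((6 - 5)**2*(4 + (6 - 5)))*724 = (1**2*(4 + 1))*724 = (1*5)*724 = 5*724 = 3620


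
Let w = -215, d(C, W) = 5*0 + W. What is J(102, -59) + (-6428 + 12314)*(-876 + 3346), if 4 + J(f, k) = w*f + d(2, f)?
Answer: 14516588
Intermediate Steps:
d(C, W) = W (d(C, W) = 0 + W = W)
J(f, k) = -4 - 214*f (J(f, k) = -4 + (-215*f + f) = -4 - 214*f)
J(102, -59) + (-6428 + 12314)*(-876 + 3346) = (-4 - 214*102) + (-6428 + 12314)*(-876 + 3346) = (-4 - 21828) + 5886*2470 = -21832 + 14538420 = 14516588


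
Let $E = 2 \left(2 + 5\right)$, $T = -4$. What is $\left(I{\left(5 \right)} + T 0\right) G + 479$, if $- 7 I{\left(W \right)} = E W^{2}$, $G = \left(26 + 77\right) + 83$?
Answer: $-8821$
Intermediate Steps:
$G = 186$ ($G = 103 + 83 = 186$)
$E = 14$ ($E = 2 \cdot 7 = 14$)
$I{\left(W \right)} = - 2 W^{2}$ ($I{\left(W \right)} = - \frac{14 W^{2}}{7} = - 2 W^{2}$)
$\left(I{\left(5 \right)} + T 0\right) G + 479 = \left(- 2 \cdot 5^{2} - 0\right) 186 + 479 = \left(\left(-2\right) 25 + 0\right) 186 + 479 = \left(-50 + 0\right) 186 + 479 = \left(-50\right) 186 + 479 = -9300 + 479 = -8821$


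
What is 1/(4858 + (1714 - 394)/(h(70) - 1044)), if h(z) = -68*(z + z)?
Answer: 2641/12829648 ≈ 0.00020585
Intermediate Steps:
h(z) = -136*z
1/(4858 + (1714 - 394)/(h(70) - 1044)) = 1/(4858 + (1714 - 394)/(-136*70 - 1044)) = 1/(4858 + 1320/(-9520 - 1044)) = 1/(4858 + 1320/(-10564)) = 1/(4858 + 1320*(-1/10564)) = 1/(4858 - 330/2641) = 1/(12829648/2641) = 2641/12829648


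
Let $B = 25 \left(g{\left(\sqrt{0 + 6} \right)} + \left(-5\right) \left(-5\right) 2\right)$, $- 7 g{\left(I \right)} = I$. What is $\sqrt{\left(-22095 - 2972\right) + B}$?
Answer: $\frac{\sqrt{-1167033 - 175 \sqrt{6}}}{7} \approx 154.36 i$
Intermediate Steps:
$g{\left(I \right)} = - \frac{I}{7}$
$B = 1250 - \frac{25 \sqrt{6}}{7}$ ($B = 25 \left(- \frac{\sqrt{0 + 6}}{7} + \left(-5\right) \left(-5\right) 2\right) = 25 \left(- \frac{\sqrt{6}}{7} + 25 \cdot 2\right) = 25 \left(- \frac{\sqrt{6}}{7} + 50\right) = 25 \left(50 - \frac{\sqrt{6}}{7}\right) = 1250 - \frac{25 \sqrt{6}}{7} \approx 1241.3$)
$\sqrt{\left(-22095 - 2972\right) + B} = \sqrt{\left(-22095 - 2972\right) + \left(1250 - \frac{25 \sqrt{6}}{7}\right)} = \sqrt{-25067 + \left(1250 - \frac{25 \sqrt{6}}{7}\right)} = \sqrt{-23817 - \frac{25 \sqrt{6}}{7}}$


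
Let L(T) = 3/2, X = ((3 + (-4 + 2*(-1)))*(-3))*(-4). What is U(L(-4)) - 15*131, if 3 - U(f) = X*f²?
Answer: -1881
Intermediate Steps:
X = -36 (X = ((3 + (-4 - 2))*(-3))*(-4) = ((3 - 6)*(-3))*(-4) = -3*(-3)*(-4) = 9*(-4) = -36)
L(T) = 3/2 (L(T) = 3*(½) = 3/2)
U(f) = 3 + 36*f² (U(f) = 3 - (-36)*f² = 3 + 36*f²)
U(L(-4)) - 15*131 = (3 + 36*(3/2)²) - 15*131 = (3 + 36*(9/4)) - 1965 = (3 + 81) - 1965 = 84 - 1965 = -1881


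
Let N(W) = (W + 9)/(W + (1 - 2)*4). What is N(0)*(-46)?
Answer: 207/2 ≈ 103.50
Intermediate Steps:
N(W) = (9 + W)/(-4 + W) (N(W) = (9 + W)/(W - 1*4) = (9 + W)/(W - 4) = (9 + W)/(-4 + W))
N(0)*(-46) = ((9 + 0)/(-4 + 0))*(-46) = (9/(-4))*(-46) = -¼*9*(-46) = -9/4*(-46) = 207/2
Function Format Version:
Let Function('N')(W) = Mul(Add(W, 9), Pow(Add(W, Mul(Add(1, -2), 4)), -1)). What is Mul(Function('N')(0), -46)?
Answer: Rational(207, 2) ≈ 103.50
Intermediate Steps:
Function('N')(W) = Mul(Pow(Add(-4, W), -1), Add(9, W)) (Function('N')(W) = Mul(Add(9, W), Pow(Add(W, Mul(-1, 4)), -1)) = Mul(Add(9, W), Pow(Add(W, -4), -1)) = Mul(Add(9, W), Pow(Add(-4, W), -1)) = Mul(Pow(Add(-4, W), -1), Add(9, W)))
Mul(Function('N')(0), -46) = Mul(Mul(Pow(Add(-4, 0), -1), Add(9, 0)), -46) = Mul(Mul(Pow(-4, -1), 9), -46) = Mul(Mul(Rational(-1, 4), 9), -46) = Mul(Rational(-9, 4), -46) = Rational(207, 2)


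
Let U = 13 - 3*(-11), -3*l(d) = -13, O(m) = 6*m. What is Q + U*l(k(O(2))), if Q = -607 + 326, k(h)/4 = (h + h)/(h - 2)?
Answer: -245/3 ≈ -81.667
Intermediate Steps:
k(h) = 8*h/(-2 + h) (k(h) = 4*((h + h)/(h - 2)) = 4*((2*h)/(-2 + h)) = 4*(2*h/(-2 + h)) = 8*h/(-2 + h))
l(d) = 13/3 (l(d) = -1/3*(-13) = 13/3)
U = 46 (U = 13 + 33 = 46)
Q = -281
Q + U*l(k(O(2))) = -281 + 46*(13/3) = -281 + 598/3 = -245/3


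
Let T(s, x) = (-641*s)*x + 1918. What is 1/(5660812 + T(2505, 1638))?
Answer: -1/2624482060 ≈ -3.8103e-10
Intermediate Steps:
T(s, x) = 1918 - 641*s*x (T(s, x) = -641*s*x + 1918 = 1918 - 641*s*x)
1/(5660812 + T(2505, 1638)) = 1/(5660812 + (1918 - 641*2505*1638)) = 1/(5660812 + (1918 - 2630144790)) = 1/(5660812 - 2630142872) = 1/(-2624482060) = -1/2624482060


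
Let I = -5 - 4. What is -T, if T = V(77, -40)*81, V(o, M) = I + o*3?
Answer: -17982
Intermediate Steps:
I = -9
V(o, M) = -9 + 3*o (V(o, M) = -9 + o*3 = -9 + 3*o)
T = 17982 (T = (-9 + 3*77)*81 = (-9 + 231)*81 = 222*81 = 17982)
-T = -1*17982 = -17982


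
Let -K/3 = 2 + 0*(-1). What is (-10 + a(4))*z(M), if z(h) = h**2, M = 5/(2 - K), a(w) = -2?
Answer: -75/16 ≈ -4.6875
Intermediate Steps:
K = -6 (K = -3*(2 + 0*(-1)) = -3*(2 + 0) = -3*2 = -6)
M = 5/8 (M = 5/(2 - 1*(-6)) = 5/(2 + 6) = 5/8 ≈ 0.62500)
(-10 + a(4))*z(M) = (-10 - 2)*(5/8)**2 = -12*25/64 = -75/16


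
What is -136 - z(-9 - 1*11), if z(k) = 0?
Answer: -136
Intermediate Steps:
-136 - z(-9 - 1*11) = -136 - 1*0 = -136 + 0 = -136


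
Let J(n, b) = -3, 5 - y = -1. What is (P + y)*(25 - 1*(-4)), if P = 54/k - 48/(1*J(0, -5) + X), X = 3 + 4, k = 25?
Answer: -2784/25 ≈ -111.36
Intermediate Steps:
y = 6 (y = 5 - 1*(-1) = 5 + 1 = 6)
X = 7
P = -246/25 (P = 54/25 - 48/(1*(-3) + 7) = 54*(1/25) - 48/(-3 + 7) = 54/25 - 48/4 = 54/25 - 48*¼ = 54/25 - 12 = -246/25 ≈ -9.8400)
(P + y)*(25 - 1*(-4)) = (-246/25 + 6)*(25 - 1*(-4)) = -96*(25 + 4)/25 = -96/25*29 = -2784/25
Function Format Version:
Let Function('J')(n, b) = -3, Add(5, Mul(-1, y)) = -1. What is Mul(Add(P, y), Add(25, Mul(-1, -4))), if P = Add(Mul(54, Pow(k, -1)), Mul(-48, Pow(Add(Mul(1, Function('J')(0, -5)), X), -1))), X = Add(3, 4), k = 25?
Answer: Rational(-2784, 25) ≈ -111.36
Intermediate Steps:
y = 6 (y = Add(5, Mul(-1, -1)) = Add(5, 1) = 6)
X = 7
P = Rational(-246, 25) (P = Add(Mul(54, Pow(25, -1)), Mul(-48, Pow(Add(Mul(1, -3), 7), -1))) = Add(Mul(54, Rational(1, 25)), Mul(-48, Pow(Add(-3, 7), -1))) = Add(Rational(54, 25), Mul(-48, Pow(4, -1))) = Add(Rational(54, 25), Mul(-48, Rational(1, 4))) = Add(Rational(54, 25), -12) = Rational(-246, 25) ≈ -9.8400)
Mul(Add(P, y), Add(25, Mul(-1, -4))) = Mul(Add(Rational(-246, 25), 6), Add(25, Mul(-1, -4))) = Mul(Rational(-96, 25), Add(25, 4)) = Mul(Rational(-96, 25), 29) = Rational(-2784, 25)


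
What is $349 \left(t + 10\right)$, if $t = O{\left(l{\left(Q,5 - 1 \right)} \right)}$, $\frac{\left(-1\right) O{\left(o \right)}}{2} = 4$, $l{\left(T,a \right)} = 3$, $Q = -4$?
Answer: $698$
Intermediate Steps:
$O{\left(o \right)} = -8$ ($O{\left(o \right)} = \left(-2\right) 4 = -8$)
$t = -8$
$349 \left(t + 10\right) = 349 \left(-8 + 10\right) = 349 \cdot 2 = 698$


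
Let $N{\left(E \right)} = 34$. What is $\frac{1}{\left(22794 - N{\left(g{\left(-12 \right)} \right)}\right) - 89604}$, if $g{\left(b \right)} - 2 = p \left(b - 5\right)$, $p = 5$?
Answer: $- \frac{1}{66844} \approx -1.496 \cdot 10^{-5}$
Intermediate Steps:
$g{\left(b \right)} = -23 + 5 b$ ($g{\left(b \right)} = 2 + 5 \left(b - 5\right) = 2 + 5 \left(-5 + b\right) = 2 + \left(-25 + 5 b\right) = -23 + 5 b$)
$\frac{1}{\left(22794 - N{\left(g{\left(-12 \right)} \right)}\right) - 89604} = \frac{1}{\left(22794 - 34\right) - 89604} = \frac{1}{22760 - 89604} = \frac{1}{-66844} = - \frac{1}{66844}$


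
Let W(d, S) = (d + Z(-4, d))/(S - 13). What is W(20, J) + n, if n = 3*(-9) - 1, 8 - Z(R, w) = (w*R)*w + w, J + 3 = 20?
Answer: 374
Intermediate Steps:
J = 17 (J = -3 + 20 = 17)
Z(R, w) = 8 - w - R*w² (Z(R, w) = 8 - ((w*R)*w + w) = 8 - ((R*w)*w + w) = 8 - (R*w² + w) = 8 - (w + R*w²) = 8 + (-w - R*w²) = 8 - w - R*w²)
n = -28 (n = -27 - 1 = -28)
W(d, S) = (8 + 4*d²)/(-13 + S) (W(d, S) = (d + (8 - d - 1*(-4)*d²))/(S - 13) = (d + (8 - d + 4*d²))/(-13 + S) = (8 + 4*d²)/(-13 + S))
W(20, J) + n = 4*(2 + 20²)/(-13 + 17) - 28 = 4*(2 + 400)/4 - 28 = 4*(¼)*402 - 28 = 402 - 28 = 374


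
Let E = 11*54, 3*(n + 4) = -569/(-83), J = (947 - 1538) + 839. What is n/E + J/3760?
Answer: 1096099/17378955 ≈ 0.063071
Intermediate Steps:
J = 248 (J = -591 + 839 = 248)
n = -427/249 (n = -4 + (-569/(-83))/3 = -4 + (-569*(-1/83))/3 = -4 + (1/3)*(569/83) = -4 + 569/249 = -427/249 ≈ -1.7149)
E = 594
n/E + J/3760 = -427/249/594 + 248/3760 = -427/249*1/594 + 248*(1/3760) = -427/147906 + 31/470 = 1096099/17378955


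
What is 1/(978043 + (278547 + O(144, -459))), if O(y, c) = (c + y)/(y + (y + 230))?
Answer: 74/92987615 ≈ 7.9581e-7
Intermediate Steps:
O(y, c) = (c + y)/(230 + 2*y) (O(y, c) = (c + y)/(y + (230 + y)) = (c + y)/(230 + 2*y))
1/(978043 + (278547 + O(144, -459))) = 1/(978043 + (278547 + (-459 + 144)/(2*(115 + 144)))) = 1/(978043 + (278547 + (½)*(-315)/259)) = 1/(978043 + (278547 + (½)*(1/259)*(-315))) = 1/(978043 + (278547 - 45/74)) = 1/(978043 + 20612433/74) = 1/(92987615/74) = 74/92987615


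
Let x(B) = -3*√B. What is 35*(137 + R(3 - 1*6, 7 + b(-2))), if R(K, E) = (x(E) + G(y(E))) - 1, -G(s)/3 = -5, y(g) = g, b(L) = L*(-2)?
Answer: 5285 - 105*√11 ≈ 4936.8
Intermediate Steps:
b(L) = -2*L
G(s) = 15 (G(s) = -3*(-5) = 15)
R(K, E) = 14 - 3*√E (R(K, E) = (-3*√E + 15) - 1 = (15 - 3*√E) - 1 = 14 - 3*√E)
35*(137 + R(3 - 1*6, 7 + b(-2))) = 35*(137 + (14 - 3*√(7 - 2*(-2)))) = 35*(137 + (14 - 3*√(7 + 4))) = 35*(137 + (14 - 3*√11)) = 35*(151 - 3*√11) = 5285 - 105*√11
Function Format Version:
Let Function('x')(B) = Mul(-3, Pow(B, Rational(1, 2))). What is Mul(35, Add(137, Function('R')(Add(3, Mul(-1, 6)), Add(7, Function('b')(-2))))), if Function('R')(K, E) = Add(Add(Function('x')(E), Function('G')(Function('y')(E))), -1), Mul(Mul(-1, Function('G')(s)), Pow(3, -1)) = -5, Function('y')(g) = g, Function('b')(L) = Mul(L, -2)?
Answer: Add(5285, Mul(-105, Pow(11, Rational(1, 2)))) ≈ 4936.8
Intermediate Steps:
Function('b')(L) = Mul(-2, L)
Function('G')(s) = 15 (Function('G')(s) = Mul(-3, -5) = 15)
Function('R')(K, E) = Add(14, Mul(-3, Pow(E, Rational(1, 2)))) (Function('R')(K, E) = Add(Add(Mul(-3, Pow(E, Rational(1, 2))), 15), -1) = Add(Add(15, Mul(-3, Pow(E, Rational(1, 2)))), -1) = Add(14, Mul(-3, Pow(E, Rational(1, 2)))))
Mul(35, Add(137, Function('R')(Add(3, Mul(-1, 6)), Add(7, Function('b')(-2))))) = Mul(35, Add(137, Add(14, Mul(-3, Pow(Add(7, Mul(-2, -2)), Rational(1, 2)))))) = Mul(35, Add(137, Add(14, Mul(-3, Pow(Add(7, 4), Rational(1, 2)))))) = Mul(35, Add(137, Add(14, Mul(-3, Pow(11, Rational(1, 2)))))) = Mul(35, Add(151, Mul(-3, Pow(11, Rational(1, 2))))) = Add(5285, Mul(-105, Pow(11, Rational(1, 2))))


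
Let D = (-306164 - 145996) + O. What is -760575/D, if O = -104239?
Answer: 760575/556399 ≈ 1.3670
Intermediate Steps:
D = -556399 (D = (-306164 - 145996) - 104239 = -452160 - 104239 = -556399)
-760575/D = -760575/(-556399) = -760575*(-1)/556399 = -1*(-760575/556399) = 760575/556399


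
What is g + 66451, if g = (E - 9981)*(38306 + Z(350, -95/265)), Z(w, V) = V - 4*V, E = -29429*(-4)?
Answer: 218735199028/53 ≈ 4.1271e+9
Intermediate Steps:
E = 117716
Z(w, V) = -3*V
g = 218731677125/53 (g = (117716 - 9981)*(38306 - (-285)/265) = 107735*(38306 - (-285)/265) = 107735*(38306 - 3*(-19/53)) = 107735*(38306 + 57/53) = 107735*(2030275/53) = 218731677125/53 ≈ 4.1270e+9)
g + 66451 = 218731677125/53 + 66451 = 218735199028/53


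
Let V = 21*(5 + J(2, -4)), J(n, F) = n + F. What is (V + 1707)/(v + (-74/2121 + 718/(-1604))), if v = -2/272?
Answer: -204737415120/56664037 ≈ -3613.2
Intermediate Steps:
J(n, F) = F + n
v = -1/136 (v = (1/272)*(-2) = -1/136 ≈ -0.0073529)
V = 63 (V = 21*(5 + (-4 + 2)) = 21*(5 - 2) = 21*3 = 63)
(V + 1707)/(v + (-74/2121 + 718/(-1604))) = (63 + 1707)/(-1/136 + (-74/2121 + 718/(-1604))) = 1770/(-1/136 + (-74*1/2121 + 718*(-1/1604))) = 1770/(-1/136 + (-74/2121 - 359/802)) = 1770/(-1/136 - 820787/1701042) = 1770/(-56664037/115670856) = 1770*(-115670856/56664037) = -204737415120/56664037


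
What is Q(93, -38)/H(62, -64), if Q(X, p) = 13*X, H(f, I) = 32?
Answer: 1209/32 ≈ 37.781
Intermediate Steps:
Q(93, -38)/H(62, -64) = (13*93)/32 = 1209*(1/32) = 1209/32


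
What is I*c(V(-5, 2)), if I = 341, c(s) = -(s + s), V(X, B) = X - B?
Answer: 4774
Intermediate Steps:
c(s) = -2*s
I*c(V(-5, 2)) = 341*(-2*(-5 - 1*2)) = 341*(-2*(-5 - 2)) = 341*(-2*(-7)) = 341*14 = 4774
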